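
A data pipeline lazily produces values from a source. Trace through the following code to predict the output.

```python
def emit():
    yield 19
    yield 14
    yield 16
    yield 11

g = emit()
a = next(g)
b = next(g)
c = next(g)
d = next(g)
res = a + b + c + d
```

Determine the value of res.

Step 1: Create generator and consume all values:
  a = next(g) = 19
  b = next(g) = 14
  c = next(g) = 16
  d = next(g) = 11
Step 2: res = 19 + 14 + 16 + 11 = 60.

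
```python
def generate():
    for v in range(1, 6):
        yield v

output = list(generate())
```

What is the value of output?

Step 1: The generator yields each value from range(1, 6).
Step 2: list() consumes all yields: [1, 2, 3, 4, 5].
Therefore output = [1, 2, 3, 4, 5].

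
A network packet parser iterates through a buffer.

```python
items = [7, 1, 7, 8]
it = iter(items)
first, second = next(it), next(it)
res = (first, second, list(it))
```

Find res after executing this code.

Step 1: Create iterator over [7, 1, 7, 8].
Step 2: first = 7, second = 1.
Step 3: Remaining elements: [7, 8].
Therefore res = (7, 1, [7, 8]).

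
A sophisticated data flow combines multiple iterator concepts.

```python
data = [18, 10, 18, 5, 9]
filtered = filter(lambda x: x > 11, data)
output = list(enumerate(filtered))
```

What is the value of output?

Step 1: Filter [18, 10, 18, 5, 9] for > 11: [18, 18].
Step 2: enumerate re-indexes from 0: [(0, 18), (1, 18)].
Therefore output = [(0, 18), (1, 18)].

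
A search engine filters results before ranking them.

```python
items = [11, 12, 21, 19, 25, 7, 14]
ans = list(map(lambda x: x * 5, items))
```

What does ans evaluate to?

Step 1: Apply lambda x: x * 5 to each element:
  11 -> 55
  12 -> 60
  21 -> 105
  19 -> 95
  25 -> 125
  7 -> 35
  14 -> 70
Therefore ans = [55, 60, 105, 95, 125, 35, 70].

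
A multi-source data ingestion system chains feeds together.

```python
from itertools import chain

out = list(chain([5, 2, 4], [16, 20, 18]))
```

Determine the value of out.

Step 1: chain() concatenates iterables: [5, 2, 4] + [16, 20, 18].
Therefore out = [5, 2, 4, 16, 20, 18].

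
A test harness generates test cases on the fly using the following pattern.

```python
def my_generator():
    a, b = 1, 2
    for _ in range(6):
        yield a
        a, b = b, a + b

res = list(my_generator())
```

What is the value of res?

Step 1: Fibonacci-like sequence starting with a=1, b=2:
  Iteration 1: yield a=1, then a,b = 2,3
  Iteration 2: yield a=2, then a,b = 3,5
  Iteration 3: yield a=3, then a,b = 5,8
  Iteration 4: yield a=5, then a,b = 8,13
  Iteration 5: yield a=8, then a,b = 13,21
  Iteration 6: yield a=13, then a,b = 21,34
Therefore res = [1, 2, 3, 5, 8, 13].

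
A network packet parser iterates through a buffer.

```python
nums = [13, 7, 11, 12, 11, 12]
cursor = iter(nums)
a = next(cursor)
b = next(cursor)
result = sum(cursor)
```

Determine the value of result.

Step 1: Create iterator over [13, 7, 11, 12, 11, 12].
Step 2: a = next() = 13, b = next() = 7.
Step 3: sum() of remaining [11, 12, 11, 12] = 46.
Therefore result = 46.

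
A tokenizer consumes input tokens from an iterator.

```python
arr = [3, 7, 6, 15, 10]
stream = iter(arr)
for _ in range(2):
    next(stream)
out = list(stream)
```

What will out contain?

Step 1: Create iterator over [3, 7, 6, 15, 10].
Step 2: Advance 2 positions (consuming [3, 7]).
Step 3: list() collects remaining elements: [6, 15, 10].
Therefore out = [6, 15, 10].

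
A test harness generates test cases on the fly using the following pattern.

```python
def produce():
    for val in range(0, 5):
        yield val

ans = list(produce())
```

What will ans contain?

Step 1: The generator yields each value from range(0, 5).
Step 2: list() consumes all yields: [0, 1, 2, 3, 4].
Therefore ans = [0, 1, 2, 3, 4].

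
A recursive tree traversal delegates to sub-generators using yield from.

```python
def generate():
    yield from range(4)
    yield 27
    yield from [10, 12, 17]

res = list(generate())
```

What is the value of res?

Step 1: Trace yields in order:
  yield 0
  yield 1
  yield 2
  yield 3
  yield 27
  yield 10
  yield 12
  yield 17
Therefore res = [0, 1, 2, 3, 27, 10, 12, 17].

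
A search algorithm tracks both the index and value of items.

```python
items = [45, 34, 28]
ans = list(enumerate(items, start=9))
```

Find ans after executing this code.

Step 1: enumerate with start=9:
  (9, 45)
  (10, 34)
  (11, 28)
Therefore ans = [(9, 45), (10, 34), (11, 28)].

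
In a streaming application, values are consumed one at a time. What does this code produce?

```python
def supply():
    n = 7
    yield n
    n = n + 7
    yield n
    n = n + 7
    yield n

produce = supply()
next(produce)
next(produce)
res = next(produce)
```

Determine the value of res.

Step 1: Trace through generator execution:
  Yield 1: n starts at 7, yield 7
  Yield 2: n = 7 + 7 = 14, yield 14
  Yield 3: n = 14 + 7 = 21, yield 21
Step 2: First next() gets 7, second next() gets the second value, third next() yields 21.
Therefore res = 21.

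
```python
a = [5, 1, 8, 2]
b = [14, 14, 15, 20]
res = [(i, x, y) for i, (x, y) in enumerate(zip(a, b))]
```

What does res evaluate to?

Step 1: enumerate(zip(a, b)) gives index with paired elements:
  i=0: (5, 14)
  i=1: (1, 14)
  i=2: (8, 15)
  i=3: (2, 20)
Therefore res = [(0, 5, 14), (1, 1, 14), (2, 8, 15), (3, 2, 20)].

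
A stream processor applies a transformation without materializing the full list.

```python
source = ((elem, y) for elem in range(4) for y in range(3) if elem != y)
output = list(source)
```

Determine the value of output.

Step 1: Nested generator over range(4) x range(3) where elem != y:
  (0, 0): excluded (elem == y)
  (0, 1): included
  (0, 2): included
  (1, 0): included
  (1, 1): excluded (elem == y)
  (1, 2): included
  (2, 0): included
  (2, 1): included
  (2, 2): excluded (elem == y)
  (3, 0): included
  (3, 1): included
  (3, 2): included
Therefore output = [(0, 1), (0, 2), (1, 0), (1, 2), (2, 0), (2, 1), (3, 0), (3, 1), (3, 2)].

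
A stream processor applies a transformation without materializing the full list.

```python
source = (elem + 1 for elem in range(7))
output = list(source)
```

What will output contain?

Step 1: For each elem in range(7), compute elem+1:
  elem=0: 0+1 = 1
  elem=1: 1+1 = 2
  elem=2: 2+1 = 3
  elem=3: 3+1 = 4
  elem=4: 4+1 = 5
  elem=5: 5+1 = 6
  elem=6: 6+1 = 7
Therefore output = [1, 2, 3, 4, 5, 6, 7].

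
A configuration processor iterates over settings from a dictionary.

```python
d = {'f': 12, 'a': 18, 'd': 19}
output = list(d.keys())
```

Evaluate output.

Step 1: d.keys() returns the dictionary keys in insertion order.
Therefore output = ['f', 'a', 'd'].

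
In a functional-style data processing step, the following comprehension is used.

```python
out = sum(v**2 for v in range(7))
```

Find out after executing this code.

Step 1: Compute v**2 for each v in range(7):
  v=0: 0**2 = 0
  v=1: 1**2 = 1
  v=2: 2**2 = 4
  v=3: 3**2 = 9
  v=4: 4**2 = 16
  v=5: 5**2 = 25
  v=6: 6**2 = 36
Step 2: sum = 0 + 1 + 4 + 9 + 16 + 25 + 36 = 91.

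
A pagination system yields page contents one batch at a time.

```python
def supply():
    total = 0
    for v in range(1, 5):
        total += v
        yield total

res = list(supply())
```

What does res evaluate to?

Step 1: Generator accumulates running sum:
  v=1: total = 1, yield 1
  v=2: total = 3, yield 3
  v=3: total = 6, yield 6
  v=4: total = 10, yield 10
Therefore res = [1, 3, 6, 10].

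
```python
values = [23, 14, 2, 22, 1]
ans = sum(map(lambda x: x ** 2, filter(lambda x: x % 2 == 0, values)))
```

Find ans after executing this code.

Step 1: Filter even numbers from [23, 14, 2, 22, 1]: [14, 2, 22]
Step 2: Square each: [196, 4, 484]
Step 3: Sum = 684.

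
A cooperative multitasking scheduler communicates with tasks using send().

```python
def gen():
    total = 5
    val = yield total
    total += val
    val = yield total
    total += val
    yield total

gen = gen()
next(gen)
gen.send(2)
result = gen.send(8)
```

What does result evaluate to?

Step 1: next() -> yield total=5.
Step 2: send(2) -> val=2, total = 5+2 = 7, yield 7.
Step 3: send(8) -> val=8, total = 7+8 = 15, yield 15.
Therefore result = 15.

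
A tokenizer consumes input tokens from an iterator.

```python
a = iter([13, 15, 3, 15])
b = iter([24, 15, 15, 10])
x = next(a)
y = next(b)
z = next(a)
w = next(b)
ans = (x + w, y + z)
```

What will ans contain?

Step 1: a iterates [13, 15, 3, 15], b iterates [24, 15, 15, 10].
Step 2: x = next(a) = 13, y = next(b) = 24.
Step 3: z = next(a) = 15, w = next(b) = 15.
Step 4: ans = (13 + 15, 24 + 15) = (28, 39).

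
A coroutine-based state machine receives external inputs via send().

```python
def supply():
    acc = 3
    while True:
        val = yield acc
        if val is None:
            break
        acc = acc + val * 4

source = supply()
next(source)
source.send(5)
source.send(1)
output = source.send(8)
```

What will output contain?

Step 1: next() -> yield acc=3.
Step 2: send(5) -> val=5, acc = 3 + 5*4 = 23, yield 23.
Step 3: send(1) -> val=1, acc = 23 + 1*4 = 27, yield 27.
Step 4: send(8) -> val=8, acc = 27 + 8*4 = 59, yield 59.
Therefore output = 59.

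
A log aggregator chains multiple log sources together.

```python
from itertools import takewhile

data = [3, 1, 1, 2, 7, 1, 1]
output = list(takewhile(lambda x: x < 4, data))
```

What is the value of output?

Step 1: takewhile stops at first element >= 4:
  3 < 4: take
  1 < 4: take
  1 < 4: take
  2 < 4: take
  7 >= 4: stop
Therefore output = [3, 1, 1, 2].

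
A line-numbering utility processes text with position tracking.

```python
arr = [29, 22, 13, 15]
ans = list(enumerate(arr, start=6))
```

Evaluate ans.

Step 1: enumerate with start=6:
  (6, 29)
  (7, 22)
  (8, 13)
  (9, 15)
Therefore ans = [(6, 29), (7, 22), (8, 13), (9, 15)].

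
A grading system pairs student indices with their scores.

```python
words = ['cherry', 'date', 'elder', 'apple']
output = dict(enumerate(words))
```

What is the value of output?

Step 1: enumerate pairs indices with words:
  0 -> 'cherry'
  1 -> 'date'
  2 -> 'elder'
  3 -> 'apple'
Therefore output = {0: 'cherry', 1: 'date', 2: 'elder', 3: 'apple'}.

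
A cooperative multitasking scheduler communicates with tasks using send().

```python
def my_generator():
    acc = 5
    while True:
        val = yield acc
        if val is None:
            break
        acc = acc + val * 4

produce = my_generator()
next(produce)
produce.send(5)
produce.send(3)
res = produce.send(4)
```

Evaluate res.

Step 1: next() -> yield acc=5.
Step 2: send(5) -> val=5, acc = 5 + 5*4 = 25, yield 25.
Step 3: send(3) -> val=3, acc = 25 + 3*4 = 37, yield 37.
Step 4: send(4) -> val=4, acc = 37 + 4*4 = 53, yield 53.
Therefore res = 53.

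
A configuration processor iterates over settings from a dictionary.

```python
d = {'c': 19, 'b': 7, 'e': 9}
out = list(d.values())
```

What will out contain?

Step 1: d.values() returns the dictionary values in insertion order.
Therefore out = [19, 7, 9].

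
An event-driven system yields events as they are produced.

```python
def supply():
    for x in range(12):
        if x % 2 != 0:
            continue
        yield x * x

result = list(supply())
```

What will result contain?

Step 1: Only yield x**2 when x is divisible by 2:
  x=0: 0 % 2 == 0, yield 0**2 = 0
  x=2: 2 % 2 == 0, yield 2**2 = 4
  x=4: 4 % 2 == 0, yield 4**2 = 16
  x=6: 6 % 2 == 0, yield 6**2 = 36
  x=8: 8 % 2 == 0, yield 8**2 = 64
  x=10: 10 % 2 == 0, yield 10**2 = 100
Therefore result = [0, 4, 16, 36, 64, 100].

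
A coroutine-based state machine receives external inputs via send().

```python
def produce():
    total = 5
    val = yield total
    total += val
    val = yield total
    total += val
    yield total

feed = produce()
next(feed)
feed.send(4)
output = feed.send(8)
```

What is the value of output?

Step 1: next() -> yield total=5.
Step 2: send(4) -> val=4, total = 5+4 = 9, yield 9.
Step 3: send(8) -> val=8, total = 9+8 = 17, yield 17.
Therefore output = 17.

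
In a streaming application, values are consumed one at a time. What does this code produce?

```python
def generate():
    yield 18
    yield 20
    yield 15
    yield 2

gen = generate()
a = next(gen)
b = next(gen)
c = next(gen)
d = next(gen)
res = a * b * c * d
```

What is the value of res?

Step 1: Create generator and consume all values:
  a = next(gen) = 18
  b = next(gen) = 20
  c = next(gen) = 15
  d = next(gen) = 2
Step 2: res = 18 * 20 * 15 * 2 = 10800.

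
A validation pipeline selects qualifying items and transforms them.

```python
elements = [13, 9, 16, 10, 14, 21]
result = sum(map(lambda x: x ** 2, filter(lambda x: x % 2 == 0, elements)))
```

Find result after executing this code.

Step 1: Filter even numbers from [13, 9, 16, 10, 14, 21]: [16, 10, 14]
Step 2: Square each: [256, 100, 196]
Step 3: Sum = 552.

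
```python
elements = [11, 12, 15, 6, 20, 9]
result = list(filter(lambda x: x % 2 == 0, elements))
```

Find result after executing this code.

Step 1: Filter elements divisible by 2:
  11 % 2 = 1: removed
  12 % 2 = 0: kept
  15 % 2 = 1: removed
  6 % 2 = 0: kept
  20 % 2 = 0: kept
  9 % 2 = 1: removed
Therefore result = [12, 6, 20].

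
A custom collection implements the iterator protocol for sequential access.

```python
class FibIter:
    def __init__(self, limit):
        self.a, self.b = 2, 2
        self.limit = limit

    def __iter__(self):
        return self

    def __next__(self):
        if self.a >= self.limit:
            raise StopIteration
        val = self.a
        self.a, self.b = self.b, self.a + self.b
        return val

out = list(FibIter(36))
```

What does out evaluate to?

Step 1: Fibonacci-like sequence (a=2, b=2) until >= 36:
  Yield 2, then a,b = 2,4
  Yield 2, then a,b = 4,6
  Yield 4, then a,b = 6,10
  Yield 6, then a,b = 10,16
  Yield 10, then a,b = 16,26
  Yield 16, then a,b = 26,42
  Yield 26, then a,b = 42,68
Step 2: 42 >= 36, stop.
Therefore out = [2, 2, 4, 6, 10, 16, 26].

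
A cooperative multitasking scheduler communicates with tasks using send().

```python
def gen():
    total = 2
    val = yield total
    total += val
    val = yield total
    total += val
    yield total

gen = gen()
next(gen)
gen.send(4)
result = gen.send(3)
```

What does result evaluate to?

Step 1: next() -> yield total=2.
Step 2: send(4) -> val=4, total = 2+4 = 6, yield 6.
Step 3: send(3) -> val=3, total = 6+3 = 9, yield 9.
Therefore result = 9.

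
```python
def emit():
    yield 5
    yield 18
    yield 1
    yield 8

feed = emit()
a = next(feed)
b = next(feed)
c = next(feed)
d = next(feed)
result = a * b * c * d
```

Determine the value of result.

Step 1: Create generator and consume all values:
  a = next(feed) = 5
  b = next(feed) = 18
  c = next(feed) = 1
  d = next(feed) = 8
Step 2: result = 5 * 18 * 1 * 8 = 720.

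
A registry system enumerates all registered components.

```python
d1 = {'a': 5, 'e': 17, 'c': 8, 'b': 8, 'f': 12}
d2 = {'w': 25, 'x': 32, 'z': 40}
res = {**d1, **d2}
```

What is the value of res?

Step 1: Merge d1 and d2 (d2 values override on key conflicts).
Step 2: d1 has keys ['a', 'e', 'c', 'b', 'f'], d2 has keys ['w', 'x', 'z'].
Therefore res = {'a': 5, 'e': 17, 'c': 8, 'b': 8, 'f': 12, 'w': 25, 'x': 32, 'z': 40}.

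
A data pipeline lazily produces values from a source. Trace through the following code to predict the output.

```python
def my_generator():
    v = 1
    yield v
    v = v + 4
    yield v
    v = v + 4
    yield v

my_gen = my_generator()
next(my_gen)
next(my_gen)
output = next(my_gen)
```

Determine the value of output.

Step 1: Trace through generator execution:
  Yield 1: v starts at 1, yield 1
  Yield 2: v = 1 + 4 = 5, yield 5
  Yield 3: v = 5 + 4 = 9, yield 9
Step 2: First next() gets 1, second next() gets the second value, third next() yields 9.
Therefore output = 9.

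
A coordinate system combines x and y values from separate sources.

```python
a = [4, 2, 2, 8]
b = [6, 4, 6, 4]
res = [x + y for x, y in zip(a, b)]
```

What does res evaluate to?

Step 1: Add corresponding elements:
  4 + 6 = 10
  2 + 4 = 6
  2 + 6 = 8
  8 + 4 = 12
Therefore res = [10, 6, 8, 12].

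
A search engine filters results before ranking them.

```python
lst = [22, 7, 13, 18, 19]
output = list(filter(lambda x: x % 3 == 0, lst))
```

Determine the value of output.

Step 1: Filter elements divisible by 3:
  22 % 3 = 1: removed
  7 % 3 = 1: removed
  13 % 3 = 1: removed
  18 % 3 = 0: kept
  19 % 3 = 1: removed
Therefore output = [18].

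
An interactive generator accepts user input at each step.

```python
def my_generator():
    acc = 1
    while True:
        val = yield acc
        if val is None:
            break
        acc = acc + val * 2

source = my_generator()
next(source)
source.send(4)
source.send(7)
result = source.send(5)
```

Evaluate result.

Step 1: next() -> yield acc=1.
Step 2: send(4) -> val=4, acc = 1 + 4*2 = 9, yield 9.
Step 3: send(7) -> val=7, acc = 9 + 7*2 = 23, yield 23.
Step 4: send(5) -> val=5, acc = 23 + 5*2 = 33, yield 33.
Therefore result = 33.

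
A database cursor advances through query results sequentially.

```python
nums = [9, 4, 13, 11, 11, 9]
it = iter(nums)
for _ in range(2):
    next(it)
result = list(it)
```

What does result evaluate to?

Step 1: Create iterator over [9, 4, 13, 11, 11, 9].
Step 2: Advance 2 positions (consuming [9, 4]).
Step 3: list() collects remaining elements: [13, 11, 11, 9].
Therefore result = [13, 11, 11, 9].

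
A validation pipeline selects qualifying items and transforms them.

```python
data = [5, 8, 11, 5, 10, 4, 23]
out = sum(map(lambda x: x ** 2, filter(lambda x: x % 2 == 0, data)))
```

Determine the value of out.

Step 1: Filter even numbers from [5, 8, 11, 5, 10, 4, 23]: [8, 10, 4]
Step 2: Square each: [64, 100, 16]
Step 3: Sum = 180.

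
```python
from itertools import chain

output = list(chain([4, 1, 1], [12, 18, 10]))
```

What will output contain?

Step 1: chain() concatenates iterables: [4, 1, 1] + [12, 18, 10].
Therefore output = [4, 1, 1, 12, 18, 10].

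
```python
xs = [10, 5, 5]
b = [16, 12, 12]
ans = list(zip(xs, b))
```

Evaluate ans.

Step 1: zip pairs elements at same index:
  Index 0: (10, 16)
  Index 1: (5, 12)
  Index 2: (5, 12)
Therefore ans = [(10, 16), (5, 12), (5, 12)].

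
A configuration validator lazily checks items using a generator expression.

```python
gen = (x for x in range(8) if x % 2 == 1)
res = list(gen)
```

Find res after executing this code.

Step 1: Filter range(8) keeping only odd values:
  x=0: even, excluded
  x=1: odd, included
  x=2: even, excluded
  x=3: odd, included
  x=4: even, excluded
  x=5: odd, included
  x=6: even, excluded
  x=7: odd, included
Therefore res = [1, 3, 5, 7].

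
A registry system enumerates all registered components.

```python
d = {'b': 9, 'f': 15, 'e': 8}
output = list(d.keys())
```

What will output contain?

Step 1: d.keys() returns the dictionary keys in insertion order.
Therefore output = ['b', 'f', 'e'].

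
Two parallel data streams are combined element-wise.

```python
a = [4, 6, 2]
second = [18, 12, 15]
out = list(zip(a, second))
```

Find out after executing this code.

Step 1: zip pairs elements at same index:
  Index 0: (4, 18)
  Index 1: (6, 12)
  Index 2: (2, 15)
Therefore out = [(4, 18), (6, 12), (2, 15)].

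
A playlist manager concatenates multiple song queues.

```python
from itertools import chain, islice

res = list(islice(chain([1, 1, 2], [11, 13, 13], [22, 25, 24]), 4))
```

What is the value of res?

Step 1: chain([1, 1, 2], [11, 13, 13], [22, 25, 24]) = [1, 1, 2, 11, 13, 13, 22, 25, 24].
Step 2: islice takes first 4 elements: [1, 1, 2, 11].
Therefore res = [1, 1, 2, 11].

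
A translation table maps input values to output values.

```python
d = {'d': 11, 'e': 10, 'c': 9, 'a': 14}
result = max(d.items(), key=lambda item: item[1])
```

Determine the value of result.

Step 1: Find item with maximum value:
  ('d', 11)
  ('e', 10)
  ('c', 9)
  ('a', 14)
Step 2: Maximum value is 14 at key 'a'.
Therefore result = ('a', 14).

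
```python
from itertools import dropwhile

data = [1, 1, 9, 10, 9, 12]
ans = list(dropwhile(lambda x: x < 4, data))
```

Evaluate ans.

Step 1: dropwhile drops elements while < 4:
  1 < 4: dropped
  1 < 4: dropped
  9: kept (dropping stopped)
Step 2: Remaining elements kept regardless of condition.
Therefore ans = [9, 10, 9, 12].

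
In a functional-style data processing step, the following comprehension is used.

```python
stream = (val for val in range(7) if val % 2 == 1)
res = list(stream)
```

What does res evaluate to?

Step 1: Filter range(7) keeping only odd values:
  val=0: even, excluded
  val=1: odd, included
  val=2: even, excluded
  val=3: odd, included
  val=4: even, excluded
  val=5: odd, included
  val=6: even, excluded
Therefore res = [1, 3, 5].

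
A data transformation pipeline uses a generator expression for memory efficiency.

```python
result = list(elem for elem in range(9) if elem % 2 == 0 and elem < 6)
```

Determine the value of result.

Step 1: Filter range(9) where elem % 2 == 0 and elem < 6:
  elem=0: both conditions met, included
  elem=1: excluded (1 % 2 != 0)
  elem=2: both conditions met, included
  elem=3: excluded (3 % 2 != 0)
  elem=4: both conditions met, included
  elem=5: excluded (5 % 2 != 0)
  elem=6: excluded (6 >= 6)
  elem=7: excluded (7 % 2 != 0, 7 >= 6)
  elem=8: excluded (8 >= 6)
Therefore result = [0, 2, 4].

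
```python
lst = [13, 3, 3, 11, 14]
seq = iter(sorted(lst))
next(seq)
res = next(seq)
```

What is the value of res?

Step 1: sorted([13, 3, 3, 11, 14]) = [3, 3, 11, 13, 14].
Step 2: Create iterator and skip 1 elements.
Step 3: next() returns 3.
Therefore res = 3.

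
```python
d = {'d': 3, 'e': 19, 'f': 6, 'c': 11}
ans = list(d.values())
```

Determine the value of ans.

Step 1: d.values() returns the dictionary values in insertion order.
Therefore ans = [3, 19, 6, 11].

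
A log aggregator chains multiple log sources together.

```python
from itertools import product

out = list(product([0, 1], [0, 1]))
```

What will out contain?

Step 1: product([0, 1], [0, 1]) gives all pairs:
  (0, 0)
  (0, 1)
  (1, 0)
  (1, 1)
Therefore out = [(0, 0), (0, 1), (1, 0), (1, 1)].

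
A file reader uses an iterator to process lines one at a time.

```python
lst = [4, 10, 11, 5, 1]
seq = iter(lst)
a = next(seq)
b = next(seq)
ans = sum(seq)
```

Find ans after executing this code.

Step 1: Create iterator over [4, 10, 11, 5, 1].
Step 2: a = next() = 4, b = next() = 10.
Step 3: sum() of remaining [11, 5, 1] = 17.
Therefore ans = 17.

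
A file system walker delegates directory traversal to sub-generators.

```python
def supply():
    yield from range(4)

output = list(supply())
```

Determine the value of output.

Step 1: yield from delegates to the iterable, yielding each element.
Step 2: Collected values: [0, 1, 2, 3].
Therefore output = [0, 1, 2, 3].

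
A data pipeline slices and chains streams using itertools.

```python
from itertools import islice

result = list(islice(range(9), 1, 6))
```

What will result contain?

Step 1: islice(range(9), 1, 6) takes elements at indices [1, 6).
Step 2: Elements: [1, 2, 3, 4, 5].
Therefore result = [1, 2, 3, 4, 5].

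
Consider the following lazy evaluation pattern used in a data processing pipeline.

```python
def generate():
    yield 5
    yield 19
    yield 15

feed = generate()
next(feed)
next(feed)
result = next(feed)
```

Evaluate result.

Step 1: generate() creates a generator.
Step 2: next(feed) yields 5 (consumed and discarded).
Step 3: next(feed) yields 19 (consumed and discarded).
Step 4: next(feed) yields 15, assigned to result.
Therefore result = 15.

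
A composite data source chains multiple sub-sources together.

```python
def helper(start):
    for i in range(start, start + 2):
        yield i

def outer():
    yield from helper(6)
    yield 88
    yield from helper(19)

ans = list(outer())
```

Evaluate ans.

Step 1: outer() delegates to helper(6):
  yield 6
  yield 7
Step 2: yield 88
Step 3: Delegates to helper(19):
  yield 19
  yield 20
Therefore ans = [6, 7, 88, 19, 20].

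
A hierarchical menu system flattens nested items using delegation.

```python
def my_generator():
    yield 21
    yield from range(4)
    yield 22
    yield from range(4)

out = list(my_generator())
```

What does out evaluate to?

Step 1: Trace yields in order:
  yield 21
  yield 0
  yield 1
  yield 2
  yield 3
  yield 22
  yield 0
  yield 1
  yield 2
  yield 3
Therefore out = [21, 0, 1, 2, 3, 22, 0, 1, 2, 3].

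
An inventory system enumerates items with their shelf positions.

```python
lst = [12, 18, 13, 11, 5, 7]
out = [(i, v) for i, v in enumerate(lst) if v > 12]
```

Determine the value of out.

Step 1: Filter enumerate([12, 18, 13, 11, 5, 7]) keeping v > 12:
  (0, 12): 12 <= 12, excluded
  (1, 18): 18 > 12, included
  (2, 13): 13 > 12, included
  (3, 11): 11 <= 12, excluded
  (4, 5): 5 <= 12, excluded
  (5, 7): 7 <= 12, excluded
Therefore out = [(1, 18), (2, 13)].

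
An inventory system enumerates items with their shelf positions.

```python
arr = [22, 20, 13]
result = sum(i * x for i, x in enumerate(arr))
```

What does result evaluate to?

Step 1: Compute i * x for each (i, x) in enumerate([22, 20, 13]):
  i=0, x=22: 0*22 = 0
  i=1, x=20: 1*20 = 20
  i=2, x=13: 2*13 = 26
Step 2: sum = 0 + 20 + 26 = 46.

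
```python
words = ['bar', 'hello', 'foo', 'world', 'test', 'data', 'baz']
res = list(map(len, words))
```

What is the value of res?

Step 1: Map len() to each word:
  'bar' -> 3
  'hello' -> 5
  'foo' -> 3
  'world' -> 5
  'test' -> 4
  'data' -> 4
  'baz' -> 3
Therefore res = [3, 5, 3, 5, 4, 4, 3].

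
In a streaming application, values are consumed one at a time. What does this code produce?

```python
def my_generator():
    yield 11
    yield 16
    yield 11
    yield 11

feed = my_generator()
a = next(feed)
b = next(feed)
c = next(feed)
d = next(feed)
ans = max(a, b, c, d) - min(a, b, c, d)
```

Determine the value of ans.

Step 1: Create generator and consume all values:
  a = next(feed) = 11
  b = next(feed) = 16
  c = next(feed) = 11
  d = next(feed) = 11
Step 2: max = 16, min = 11, ans = 16 - 11 = 5.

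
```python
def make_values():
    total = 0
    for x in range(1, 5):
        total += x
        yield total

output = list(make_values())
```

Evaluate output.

Step 1: Generator accumulates running sum:
  x=1: total = 1, yield 1
  x=2: total = 3, yield 3
  x=3: total = 6, yield 6
  x=4: total = 10, yield 10
Therefore output = [1, 3, 6, 10].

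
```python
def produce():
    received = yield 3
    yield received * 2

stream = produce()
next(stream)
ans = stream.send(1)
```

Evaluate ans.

Step 1: next(stream) advances to first yield, producing 3.
Step 2: send(1) resumes, received = 1.
Step 3: yield received * 2 = 1 * 2 = 2.
Therefore ans = 2.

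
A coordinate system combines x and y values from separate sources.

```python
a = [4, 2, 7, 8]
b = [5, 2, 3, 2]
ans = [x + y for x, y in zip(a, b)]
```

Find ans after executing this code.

Step 1: Add corresponding elements:
  4 + 5 = 9
  2 + 2 = 4
  7 + 3 = 10
  8 + 2 = 10
Therefore ans = [9, 4, 10, 10].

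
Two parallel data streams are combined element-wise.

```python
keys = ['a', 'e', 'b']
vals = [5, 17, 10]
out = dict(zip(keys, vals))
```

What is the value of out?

Step 1: zip pairs keys with values:
  'a' -> 5
  'e' -> 17
  'b' -> 10
Therefore out = {'a': 5, 'e': 17, 'b': 10}.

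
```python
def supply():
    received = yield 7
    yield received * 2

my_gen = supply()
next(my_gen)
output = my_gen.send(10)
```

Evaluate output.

Step 1: next(my_gen) advances to first yield, producing 7.
Step 2: send(10) resumes, received = 10.
Step 3: yield received * 2 = 10 * 2 = 20.
Therefore output = 20.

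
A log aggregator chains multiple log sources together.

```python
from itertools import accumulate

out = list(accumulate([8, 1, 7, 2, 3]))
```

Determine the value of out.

Step 1: accumulate computes running sums:
  + 8 = 8
  + 1 = 9
  + 7 = 16
  + 2 = 18
  + 3 = 21
Therefore out = [8, 9, 16, 18, 21].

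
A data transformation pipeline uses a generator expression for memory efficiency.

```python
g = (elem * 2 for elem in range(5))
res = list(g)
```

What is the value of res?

Step 1: For each elem in range(5), compute elem*2:
  elem=0: 0*2 = 0
  elem=1: 1*2 = 2
  elem=2: 2*2 = 4
  elem=3: 3*2 = 6
  elem=4: 4*2 = 8
Therefore res = [0, 2, 4, 6, 8].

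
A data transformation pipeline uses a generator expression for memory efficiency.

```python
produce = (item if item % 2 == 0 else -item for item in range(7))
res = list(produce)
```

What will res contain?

Step 1: For each item in range(7), yield item if even, else -item:
  item=0: even, yield 0
  item=1: odd, yield -1
  item=2: even, yield 2
  item=3: odd, yield -3
  item=4: even, yield 4
  item=5: odd, yield -5
  item=6: even, yield 6
Therefore res = [0, -1, 2, -3, 4, -5, 6].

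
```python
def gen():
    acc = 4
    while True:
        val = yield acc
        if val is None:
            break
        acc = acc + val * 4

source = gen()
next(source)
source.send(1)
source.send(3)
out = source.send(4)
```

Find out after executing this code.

Step 1: next() -> yield acc=4.
Step 2: send(1) -> val=1, acc = 4 + 1*4 = 8, yield 8.
Step 3: send(3) -> val=3, acc = 8 + 3*4 = 20, yield 20.
Step 4: send(4) -> val=4, acc = 20 + 4*4 = 36, yield 36.
Therefore out = 36.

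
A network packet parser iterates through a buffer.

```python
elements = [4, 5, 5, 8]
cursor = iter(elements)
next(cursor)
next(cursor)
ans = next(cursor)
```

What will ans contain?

Step 1: Create iterator over [4, 5, 5, 8].
Step 2: next() consumes 4.
Step 3: next() consumes 5.
Step 4: next() returns 5.
Therefore ans = 5.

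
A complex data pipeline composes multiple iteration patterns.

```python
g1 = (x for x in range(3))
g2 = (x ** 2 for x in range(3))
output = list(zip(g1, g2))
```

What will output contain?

Step 1: g1 produces [0, 1, 2].
Step 2: g2 produces [0, 1, 4].
Step 3: zip pairs them: [(0, 0), (1, 1), (2, 4)].
Therefore output = [(0, 0), (1, 1), (2, 4)].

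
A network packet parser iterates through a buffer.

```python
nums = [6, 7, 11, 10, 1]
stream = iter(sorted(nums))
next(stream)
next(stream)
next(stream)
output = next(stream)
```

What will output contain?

Step 1: sorted([6, 7, 11, 10, 1]) = [1, 6, 7, 10, 11].
Step 2: Create iterator and skip 3 elements.
Step 3: next() returns 10.
Therefore output = 10.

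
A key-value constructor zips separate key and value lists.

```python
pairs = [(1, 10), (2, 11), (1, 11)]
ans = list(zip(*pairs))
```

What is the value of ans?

Step 1: zip(*pairs) transposes: unzips [(1, 10), (2, 11), (1, 11)] into separate sequences.
Step 2: First elements: (1, 2, 1), second elements: (10, 11, 11).
Therefore ans = [(1, 2, 1), (10, 11, 11)].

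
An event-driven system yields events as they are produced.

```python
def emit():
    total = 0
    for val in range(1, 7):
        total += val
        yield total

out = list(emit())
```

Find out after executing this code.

Step 1: Generator accumulates running sum:
  val=1: total = 1, yield 1
  val=2: total = 3, yield 3
  val=3: total = 6, yield 6
  val=4: total = 10, yield 10
  val=5: total = 15, yield 15
  val=6: total = 21, yield 21
Therefore out = [1, 3, 6, 10, 15, 21].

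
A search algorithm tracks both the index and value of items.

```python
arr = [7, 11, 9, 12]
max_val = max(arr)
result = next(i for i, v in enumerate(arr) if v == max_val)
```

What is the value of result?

Step 1: max([7, 11, 9, 12]) = 12.
Step 2: Find first index where value == 12:
  Index 0: 7 != 12
  Index 1: 11 != 12
  Index 2: 9 != 12
  Index 3: 12 == 12, found!
Therefore result = 3.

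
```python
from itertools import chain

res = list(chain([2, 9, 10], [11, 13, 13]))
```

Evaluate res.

Step 1: chain() concatenates iterables: [2, 9, 10] + [11, 13, 13].
Therefore res = [2, 9, 10, 11, 13, 13].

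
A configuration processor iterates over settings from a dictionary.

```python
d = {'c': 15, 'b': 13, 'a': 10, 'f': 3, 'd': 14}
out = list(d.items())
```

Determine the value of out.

Step 1: d.items() returns (key, value) pairs in insertion order.
Therefore out = [('c', 15), ('b', 13), ('a', 10), ('f', 3), ('d', 14)].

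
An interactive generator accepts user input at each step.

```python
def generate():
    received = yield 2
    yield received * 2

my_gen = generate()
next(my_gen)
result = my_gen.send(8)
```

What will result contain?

Step 1: next(my_gen) advances to first yield, producing 2.
Step 2: send(8) resumes, received = 8.
Step 3: yield received * 2 = 8 * 2 = 16.
Therefore result = 16.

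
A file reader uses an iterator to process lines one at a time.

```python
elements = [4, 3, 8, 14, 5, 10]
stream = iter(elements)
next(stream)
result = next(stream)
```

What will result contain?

Step 1: Create iterator over [4, 3, 8, 14, 5, 10].
Step 2: next() consumes 4.
Step 3: next() returns 3.
Therefore result = 3.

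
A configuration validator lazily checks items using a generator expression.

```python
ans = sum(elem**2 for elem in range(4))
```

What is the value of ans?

Step 1: Compute elem**2 for each elem in range(4):
  elem=0: 0**2 = 0
  elem=1: 1**2 = 1
  elem=2: 2**2 = 4
  elem=3: 3**2 = 9
Step 2: sum = 0 + 1 + 4 + 9 = 14.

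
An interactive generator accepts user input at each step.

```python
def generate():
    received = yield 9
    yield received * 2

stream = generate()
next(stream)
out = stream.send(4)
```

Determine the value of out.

Step 1: next(stream) advances to first yield, producing 9.
Step 2: send(4) resumes, received = 4.
Step 3: yield received * 2 = 4 * 2 = 8.
Therefore out = 8.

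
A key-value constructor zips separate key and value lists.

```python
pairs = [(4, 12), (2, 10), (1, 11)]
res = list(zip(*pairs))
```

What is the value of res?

Step 1: zip(*pairs) transposes: unzips [(4, 12), (2, 10), (1, 11)] into separate sequences.
Step 2: First elements: (4, 2, 1), second elements: (12, 10, 11).
Therefore res = [(4, 2, 1), (12, 10, 11)].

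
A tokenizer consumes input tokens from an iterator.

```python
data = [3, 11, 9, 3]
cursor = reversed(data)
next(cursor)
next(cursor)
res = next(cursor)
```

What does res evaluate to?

Step 1: reversed([3, 11, 9, 3]) gives iterator: [3, 9, 11, 3].
Step 2: First next() = 3, second next() = 9.
Step 3: Third next() = 11.
Therefore res = 11.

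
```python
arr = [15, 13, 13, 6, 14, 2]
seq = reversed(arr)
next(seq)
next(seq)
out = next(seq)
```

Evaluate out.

Step 1: reversed([15, 13, 13, 6, 14, 2]) gives iterator: [2, 14, 6, 13, 13, 15].
Step 2: First next() = 2, second next() = 14.
Step 3: Third next() = 6.
Therefore out = 6.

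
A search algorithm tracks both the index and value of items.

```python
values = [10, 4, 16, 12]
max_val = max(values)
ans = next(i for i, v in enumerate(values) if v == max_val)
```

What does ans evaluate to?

Step 1: max([10, 4, 16, 12]) = 16.
Step 2: Find first index where value == 16:
  Index 0: 10 != 16
  Index 1: 4 != 16
  Index 2: 16 == 16, found!
Therefore ans = 2.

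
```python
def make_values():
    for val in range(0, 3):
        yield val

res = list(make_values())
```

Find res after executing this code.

Step 1: The generator yields each value from range(0, 3).
Step 2: list() consumes all yields: [0, 1, 2].
Therefore res = [0, 1, 2].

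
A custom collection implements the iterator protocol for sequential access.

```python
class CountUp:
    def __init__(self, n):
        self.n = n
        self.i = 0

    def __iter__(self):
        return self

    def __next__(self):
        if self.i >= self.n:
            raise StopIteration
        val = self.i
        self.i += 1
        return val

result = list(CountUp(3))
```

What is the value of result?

Step 1: CountUp(3) creates an iterator counting 0 to 2.
Step 2: list() consumes all values: [0, 1, 2].
Therefore result = [0, 1, 2].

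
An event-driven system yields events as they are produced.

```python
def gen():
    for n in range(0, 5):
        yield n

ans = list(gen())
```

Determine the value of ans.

Step 1: The generator yields each value from range(0, 5).
Step 2: list() consumes all yields: [0, 1, 2, 3, 4].
Therefore ans = [0, 1, 2, 3, 4].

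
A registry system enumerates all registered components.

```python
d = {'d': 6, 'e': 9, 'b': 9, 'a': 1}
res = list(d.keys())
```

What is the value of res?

Step 1: d.keys() returns the dictionary keys in insertion order.
Therefore res = ['d', 'e', 'b', 'a'].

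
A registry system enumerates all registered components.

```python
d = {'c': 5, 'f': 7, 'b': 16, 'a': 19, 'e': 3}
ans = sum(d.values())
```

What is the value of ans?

Step 1: d.values() = [5, 7, 16, 19, 3].
Step 2: sum = 50.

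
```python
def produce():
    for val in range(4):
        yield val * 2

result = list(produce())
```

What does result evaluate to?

Step 1: For each val in range(4), yield val * 2:
  val=0: yield 0 * 2 = 0
  val=1: yield 1 * 2 = 2
  val=2: yield 2 * 2 = 4
  val=3: yield 3 * 2 = 6
Therefore result = [0, 2, 4, 6].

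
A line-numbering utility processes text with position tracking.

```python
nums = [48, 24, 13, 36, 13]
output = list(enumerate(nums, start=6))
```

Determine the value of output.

Step 1: enumerate with start=6:
  (6, 48)
  (7, 24)
  (8, 13)
  (9, 36)
  (10, 13)
Therefore output = [(6, 48), (7, 24), (8, 13), (9, 36), (10, 13)].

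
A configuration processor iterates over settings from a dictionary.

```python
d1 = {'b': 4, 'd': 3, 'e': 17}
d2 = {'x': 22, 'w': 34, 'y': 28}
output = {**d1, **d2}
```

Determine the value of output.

Step 1: Merge d1 and d2 (d2 values override on key conflicts).
Step 2: d1 has keys ['b', 'd', 'e'], d2 has keys ['x', 'w', 'y'].
Therefore output = {'b': 4, 'd': 3, 'e': 17, 'x': 22, 'w': 34, 'y': 28}.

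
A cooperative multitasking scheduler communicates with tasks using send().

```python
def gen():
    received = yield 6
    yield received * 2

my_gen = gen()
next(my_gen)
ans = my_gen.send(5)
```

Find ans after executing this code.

Step 1: next(my_gen) advances to first yield, producing 6.
Step 2: send(5) resumes, received = 5.
Step 3: yield received * 2 = 5 * 2 = 10.
Therefore ans = 10.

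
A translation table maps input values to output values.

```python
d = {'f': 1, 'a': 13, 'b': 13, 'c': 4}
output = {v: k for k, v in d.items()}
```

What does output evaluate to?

Step 1: Invert dict (swap keys and values):
  'f': 1 -> 1: 'f'
  'a': 13 -> 13: 'a'
  'b': 13 -> 13: 'b'
  'c': 4 -> 4: 'c'
Therefore output = {1: 'f', 13: 'b', 4: 'c'}.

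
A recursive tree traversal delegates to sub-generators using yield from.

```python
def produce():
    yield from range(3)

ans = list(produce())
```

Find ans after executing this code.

Step 1: yield from delegates to the iterable, yielding each element.
Step 2: Collected values: [0, 1, 2].
Therefore ans = [0, 1, 2].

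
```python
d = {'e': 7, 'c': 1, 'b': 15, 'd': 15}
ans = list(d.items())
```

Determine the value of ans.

Step 1: d.items() returns (key, value) pairs in insertion order.
Therefore ans = [('e', 7), ('c', 1), ('b', 15), ('d', 15)].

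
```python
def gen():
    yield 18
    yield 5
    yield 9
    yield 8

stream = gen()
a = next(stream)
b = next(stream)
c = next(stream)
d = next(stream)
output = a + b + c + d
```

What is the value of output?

Step 1: Create generator and consume all values:
  a = next(stream) = 18
  b = next(stream) = 5
  c = next(stream) = 9
  d = next(stream) = 8
Step 2: output = 18 + 5 + 9 + 8 = 40.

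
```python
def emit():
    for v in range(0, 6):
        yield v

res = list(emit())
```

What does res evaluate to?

Step 1: The generator yields each value from range(0, 6).
Step 2: list() consumes all yields: [0, 1, 2, 3, 4, 5].
Therefore res = [0, 1, 2, 3, 4, 5].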